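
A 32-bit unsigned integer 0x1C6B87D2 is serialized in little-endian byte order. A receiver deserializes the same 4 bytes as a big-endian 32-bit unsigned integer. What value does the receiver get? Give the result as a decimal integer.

3532090140

Stored little-endian, the bytes at ascending addresses are D2 87 6B 1C.
Read back as big-endian, the last byte is least significant, giving 0xD2876B1C.
0xD2876B1C = 3532090140.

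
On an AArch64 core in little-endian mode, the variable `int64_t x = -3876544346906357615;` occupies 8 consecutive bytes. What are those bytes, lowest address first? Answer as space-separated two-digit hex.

Two's complement of -3876544346906357615 in 64 bits: 3876544346906357615 = 0x35CC408B7166EF6F; invert → 0xCA33BF748E991090; add 1 → 0xCA33BF748E991091.
Split into bytes (most-significant first): CA 33 BF 74 8E 99 10 91.
Little-endian stores the least-significant byte at the lowest address.
So at ascending addresses the bytes are 91 10 99 8E 74 BF 33 CA.

91 10 99 8E 74 BF 33 CA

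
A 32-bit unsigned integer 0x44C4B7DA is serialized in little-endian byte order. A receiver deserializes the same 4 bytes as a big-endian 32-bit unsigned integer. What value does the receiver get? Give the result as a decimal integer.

3669476420

Stored little-endian, the bytes at ascending addresses are DA B7 C4 44.
Read back as big-endian, the last byte is least significant, giving 0xDAB7C444.
0xDAB7C444 = 3669476420.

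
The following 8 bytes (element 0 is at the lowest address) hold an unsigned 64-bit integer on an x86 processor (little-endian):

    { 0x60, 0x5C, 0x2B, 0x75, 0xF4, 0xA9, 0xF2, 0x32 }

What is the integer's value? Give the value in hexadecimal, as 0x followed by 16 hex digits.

In little-endian order the low byte comes first in memory.
Reassemble most-significant byte first: 32 F2 A9 F4 75 2B 5C 60 → 0x32F2A9F4752B5C60.

0x32F2A9F4752B5C60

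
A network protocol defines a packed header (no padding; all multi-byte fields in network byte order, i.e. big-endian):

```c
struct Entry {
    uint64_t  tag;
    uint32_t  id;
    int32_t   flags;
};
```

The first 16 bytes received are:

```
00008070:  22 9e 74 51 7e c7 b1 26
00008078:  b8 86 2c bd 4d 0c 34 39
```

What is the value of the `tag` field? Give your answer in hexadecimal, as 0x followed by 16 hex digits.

0x229E74517EC7B126

`tag` is the first field, at byte offset 0, occupying 8 bytes.
Bytes at offsets 0..7: 22 9E 74 51 7E C7 B1 26.
In big-endian order the high byte comes first in memory.
The bytes are already most-significant first: 0x229E74517EC7B126.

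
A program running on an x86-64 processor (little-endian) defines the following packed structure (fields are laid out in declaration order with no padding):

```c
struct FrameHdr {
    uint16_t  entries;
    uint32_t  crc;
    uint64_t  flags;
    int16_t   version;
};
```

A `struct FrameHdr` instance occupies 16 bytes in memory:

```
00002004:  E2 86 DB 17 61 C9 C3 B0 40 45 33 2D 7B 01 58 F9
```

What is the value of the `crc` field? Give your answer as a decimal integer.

`crc` follows `entries` (2 bytes), so it starts at byte offset 2 and occupies 4 bytes.
Bytes at offsets 2..5: DB 17 61 C9.
In little-endian order the low byte comes first in memory.
Reassemble most-significant byte first: C9 61 17 DB → 0xC96117DB.
0xC96117DB = 3378583515.

3378583515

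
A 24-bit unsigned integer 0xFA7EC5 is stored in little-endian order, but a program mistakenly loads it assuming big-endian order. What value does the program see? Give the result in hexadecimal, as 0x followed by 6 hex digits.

0xC57EFA

Stored little-endian, the bytes at ascending addresses are C5 7E FA.
Read back as big-endian, the last byte is least significant, giving 0xC57EFA.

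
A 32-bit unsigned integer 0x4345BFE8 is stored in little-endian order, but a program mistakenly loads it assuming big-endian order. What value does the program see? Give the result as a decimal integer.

Stored little-endian, the bytes at ascending addresses are E8 BF 45 43.
Read back as big-endian, the last byte is least significant, giving 0xE8BF4543.
0xE8BF4543 = 3904849219.

3904849219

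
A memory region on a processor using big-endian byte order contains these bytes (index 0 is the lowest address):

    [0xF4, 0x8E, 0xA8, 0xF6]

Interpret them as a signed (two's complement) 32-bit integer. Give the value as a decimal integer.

Big-endian: lowest address holds the most-significant byte.
The bytes are already most-significant first: 0xF48EA8F6.
Top bit is set, so as a signed 32-bit value this is 0xF48EA8F6 − 2^32 = -191977226.

-191977226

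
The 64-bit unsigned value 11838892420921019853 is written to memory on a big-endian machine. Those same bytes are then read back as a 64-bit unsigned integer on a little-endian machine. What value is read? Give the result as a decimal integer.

11838892420921019853 in 64-bit hexadecimal is 0xA44C31EE830FCDCD.
Stored big-endian, the bytes at ascending addresses are A4 4C 31 EE 83 0F CD CD.
Read back as little-endian, the first byte is least significant, giving 0xCDCD0F83EE314CA4.
0xCDCD0F83EE314CA4 = 14829526207312252068.

14829526207312252068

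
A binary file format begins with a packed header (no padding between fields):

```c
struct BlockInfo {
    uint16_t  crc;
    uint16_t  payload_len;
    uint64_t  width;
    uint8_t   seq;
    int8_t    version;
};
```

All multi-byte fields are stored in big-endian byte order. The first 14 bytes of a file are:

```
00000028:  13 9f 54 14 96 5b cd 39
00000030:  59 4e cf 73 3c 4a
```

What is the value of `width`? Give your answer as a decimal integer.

10834478974765027187

`width` follows `crc` (2 B), `payload_len` (2 B), so it starts at offset 2 + 2 = 4 and occupies 8 bytes.
Bytes at offsets 4..11: 96 5B CD 39 59 4E CF 73.
Big-endian stores the most-significant byte at the lowest address.
The bytes are already most-significant first: 0x965BCD39594ECF73.
0x965BCD39594ECF73 = 10834478974765027187.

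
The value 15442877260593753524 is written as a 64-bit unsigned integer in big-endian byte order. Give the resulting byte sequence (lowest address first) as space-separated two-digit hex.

15442877260593753524 in hexadecimal, padded to 64 bits, is 0xD6501F0C73A5EDB4.
Split into bytes (most-significant first): D6 50 1F 0C 73 A5 ED B4.
Big-endian stores the most-significant byte at the lowest address.
So the memory order matches the most-significant-first order: D6 50 1F 0C 73 A5 ED B4.

D6 50 1F 0C 73 A5 ED B4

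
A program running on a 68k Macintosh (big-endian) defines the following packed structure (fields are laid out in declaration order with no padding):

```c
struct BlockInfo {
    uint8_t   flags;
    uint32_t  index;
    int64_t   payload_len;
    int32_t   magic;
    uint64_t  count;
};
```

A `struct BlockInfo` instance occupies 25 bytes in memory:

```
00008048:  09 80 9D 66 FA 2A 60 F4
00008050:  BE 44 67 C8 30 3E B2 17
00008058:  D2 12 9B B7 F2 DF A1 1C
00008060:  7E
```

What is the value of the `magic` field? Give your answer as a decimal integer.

1051858898

`magic` follows `flags` (1 B), `index` (4 B), `payload_len` (8 B), so it starts at offset 1 + 4 + 8 = 13 and occupies 4 bytes.
Bytes at offsets 13..16: 3E B2 17 D2.
Big-endian: lowest address holds the most-significant byte.
The bytes are already most-significant first: 0x3EB217D2.
0x3EB217D2 = 1051858898.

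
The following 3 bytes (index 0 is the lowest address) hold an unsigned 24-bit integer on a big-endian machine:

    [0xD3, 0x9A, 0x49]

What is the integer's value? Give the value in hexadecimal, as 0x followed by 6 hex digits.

Big-endian stores the most-significant byte at the lowest address.
The bytes are already most-significant first: 0xD39A49.

0xD39A49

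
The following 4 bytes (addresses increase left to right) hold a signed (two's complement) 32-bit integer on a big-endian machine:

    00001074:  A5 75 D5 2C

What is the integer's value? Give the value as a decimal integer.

-1519004372

Big-endian: lowest address holds the most-significant byte.
The bytes are already most-significant first: 0xA575D52C.
Top bit is set, so as a signed 32-bit value this is 0xA575D52C − 2^32 = -1519004372.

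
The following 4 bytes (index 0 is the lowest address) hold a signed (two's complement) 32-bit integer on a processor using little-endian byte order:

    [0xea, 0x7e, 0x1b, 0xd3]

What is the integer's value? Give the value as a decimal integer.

Little-endian: lowest address holds the least-significant byte.
Reassemble most-significant byte first: D3 1B 7E EA → 0xD31B7EEA.
Top bit is set, so as a signed 32-bit value this is 0xD31B7EEA − 2^32 = -753172758.

-753172758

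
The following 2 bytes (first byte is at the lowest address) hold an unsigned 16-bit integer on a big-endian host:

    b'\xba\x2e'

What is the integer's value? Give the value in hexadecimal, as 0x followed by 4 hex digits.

0xBA2E

Big-endian: lowest address holds the most-significant byte.
The bytes are already most-significant first: 0xBA2E.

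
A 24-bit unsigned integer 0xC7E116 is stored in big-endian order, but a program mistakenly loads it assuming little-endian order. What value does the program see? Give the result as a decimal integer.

Stored big-endian, the bytes at ascending addresses are C7 E1 16.
Read back as little-endian, the first byte is least significant, giving 0x16E1C7.
0x16E1C7 = 1499591.

1499591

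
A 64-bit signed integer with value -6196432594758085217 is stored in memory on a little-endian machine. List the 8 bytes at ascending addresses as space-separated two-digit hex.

9F D5 CA 9A 62 D9 01 AA

Two's complement of -6196432594758085217 in 64 bits: 6196432594758085217 = 0x55FE269D65352A61; invert → 0xAA01D9629ACAD59E; add 1 → 0xAA01D9629ACAD59F.
Split into bytes (most-significant first): AA 01 D9 62 9A CA D5 9F.
Little-endian: lowest address holds the least-significant byte.
So at ascending addresses the bytes are 9F D5 CA 9A 62 D9 01 AA.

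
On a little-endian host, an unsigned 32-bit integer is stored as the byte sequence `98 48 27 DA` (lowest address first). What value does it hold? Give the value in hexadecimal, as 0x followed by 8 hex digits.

0xDA274898

In little-endian order the low byte comes first in memory.
Reassemble most-significant byte first: DA 27 48 98 → 0xDA274898.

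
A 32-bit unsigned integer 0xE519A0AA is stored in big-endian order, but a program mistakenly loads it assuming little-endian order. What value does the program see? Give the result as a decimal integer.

2862619109

Stored big-endian, the bytes at ascending addresses are E5 19 A0 AA.
Read back as little-endian, the first byte is least significant, giving 0xAAA019E5.
0xAAA019E5 = 2862619109.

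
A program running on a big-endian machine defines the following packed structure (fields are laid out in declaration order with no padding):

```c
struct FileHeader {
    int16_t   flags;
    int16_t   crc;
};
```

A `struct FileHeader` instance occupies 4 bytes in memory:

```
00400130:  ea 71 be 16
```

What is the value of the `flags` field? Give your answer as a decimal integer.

`flags` is the first field, at byte offset 0, occupying 2 bytes.
Bytes at offsets 0..1: EA 71.
Big-endian stores the most-significant byte at the lowest address.
The bytes are already most-significant first: 0xEA71.
Top bit is set, so as a signed 16-bit value this is 0xEA71 − 2^16 = -5519.

-5519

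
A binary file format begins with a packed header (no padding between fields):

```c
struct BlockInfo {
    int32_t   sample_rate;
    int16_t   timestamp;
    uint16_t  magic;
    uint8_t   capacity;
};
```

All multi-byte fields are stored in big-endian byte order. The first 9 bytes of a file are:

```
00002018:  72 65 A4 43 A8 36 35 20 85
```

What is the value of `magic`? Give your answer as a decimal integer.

`magic` follows `sample_rate` (4 B), `timestamp` (2 B), so it starts at offset 4 + 2 = 6 and occupies 2 bytes.
Bytes at offsets 6..7: 35 20.
Big-endian stores the most-significant byte at the lowest address.
The bytes are already most-significant first: 0x3520.
0x3520 = 13600.

13600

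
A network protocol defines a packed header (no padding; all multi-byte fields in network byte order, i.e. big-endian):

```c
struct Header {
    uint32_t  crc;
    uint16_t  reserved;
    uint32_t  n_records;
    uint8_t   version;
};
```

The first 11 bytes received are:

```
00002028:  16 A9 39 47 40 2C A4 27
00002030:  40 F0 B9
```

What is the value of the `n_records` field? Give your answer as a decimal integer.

`n_records` follows `crc` (4 B), `reserved` (2 B), so it starts at offset 4 + 2 = 6 and occupies 4 bytes.
Bytes at offsets 6..9: A4 27 40 F0.
Big-endian stores the most-significant byte at the lowest address.
The bytes are already most-significant first: 0xA42740F0.
0xA42740F0 = 2754035952.

2754035952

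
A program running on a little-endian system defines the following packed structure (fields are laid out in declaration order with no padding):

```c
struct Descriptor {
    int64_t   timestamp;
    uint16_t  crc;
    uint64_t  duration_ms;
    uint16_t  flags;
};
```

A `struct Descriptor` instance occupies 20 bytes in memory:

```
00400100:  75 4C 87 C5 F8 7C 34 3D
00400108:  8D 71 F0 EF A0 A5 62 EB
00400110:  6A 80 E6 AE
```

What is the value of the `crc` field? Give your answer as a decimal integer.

29069

`crc` follows `timestamp` (8 bytes), so it starts at byte offset 8 and occupies 2 bytes.
Bytes at offsets 8..9: 8D 71.
In little-endian order the low byte comes first in memory.
Reassemble most-significant byte first: 71 8D → 0x718D.
0x718D = 29069.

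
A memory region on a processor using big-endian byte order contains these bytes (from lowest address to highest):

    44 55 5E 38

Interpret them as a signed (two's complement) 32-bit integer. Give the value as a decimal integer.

1146445368

Big-endian: lowest address holds the most-significant byte.
The bytes are already most-significant first: 0x44555E38.
0x44555E38 = 1146445368.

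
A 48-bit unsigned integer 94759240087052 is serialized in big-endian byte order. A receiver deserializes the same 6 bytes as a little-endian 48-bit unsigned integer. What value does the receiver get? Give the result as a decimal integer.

94759240087052 in 48-bit hexadecimal is 0x562EDAD8360C.
Stored big-endian, the bytes at ascending addresses are 56 2E DA D8 36 0C.
Read back as little-endian, the first byte is least significant, giving 0x0C36D8DA2E56.
0x0C36D8DA2E56 = 13429705944662.

13429705944662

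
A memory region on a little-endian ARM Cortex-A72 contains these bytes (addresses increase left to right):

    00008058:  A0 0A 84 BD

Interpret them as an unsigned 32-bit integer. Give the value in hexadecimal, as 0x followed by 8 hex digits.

Little-endian: lowest address holds the least-significant byte.
Reassemble most-significant byte first: BD 84 0A A0 → 0xBD840AA0.

0xBD840AA0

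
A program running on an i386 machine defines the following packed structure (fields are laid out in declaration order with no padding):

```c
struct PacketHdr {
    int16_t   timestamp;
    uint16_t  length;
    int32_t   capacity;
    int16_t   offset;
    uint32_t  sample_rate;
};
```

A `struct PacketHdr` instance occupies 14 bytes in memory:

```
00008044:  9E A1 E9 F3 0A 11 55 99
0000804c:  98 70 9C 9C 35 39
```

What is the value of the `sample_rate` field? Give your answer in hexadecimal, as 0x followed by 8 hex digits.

0x39359C9C

`sample_rate` follows `timestamp` (2 B), `length` (2 B), `capacity` (4 B), `offset` (2 B), so it starts at offset 2 + 2 + 4 + 2 = 10 and occupies 4 bytes.
Bytes at offsets 10..13: 9C 9C 35 39.
In little-endian order the low byte comes first in memory.
Reassemble most-significant byte first: 39 35 9C 9C → 0x39359C9C.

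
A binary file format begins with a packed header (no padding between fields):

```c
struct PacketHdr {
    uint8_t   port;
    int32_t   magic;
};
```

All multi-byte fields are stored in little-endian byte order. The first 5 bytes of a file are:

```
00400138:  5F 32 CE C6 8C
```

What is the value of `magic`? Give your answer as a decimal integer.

`magic` follows `port` (1 byte), so it starts at byte offset 1 and occupies 4 bytes.
Bytes at offsets 1..4: 32 CE C6 8C.
Little-endian stores the least-significant byte at the lowest address.
Reassemble most-significant byte first: 8C C6 CE 32 → 0x8CC6CE32.
Top bit is set, so as a signed 32-bit value this is 0x8CC6CE32 − 2^32 = -1933128142.

-1933128142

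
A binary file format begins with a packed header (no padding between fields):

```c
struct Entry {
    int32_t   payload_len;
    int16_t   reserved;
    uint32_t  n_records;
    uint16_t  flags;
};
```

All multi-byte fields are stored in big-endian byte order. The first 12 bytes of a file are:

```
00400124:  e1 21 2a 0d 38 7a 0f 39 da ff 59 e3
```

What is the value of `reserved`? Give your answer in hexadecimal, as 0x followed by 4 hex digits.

`reserved` follows `payload_len` (4 bytes), so it starts at byte offset 4 and occupies 2 bytes.
Bytes at offsets 4..5: 38 7A.
Big-endian: lowest address holds the most-significant byte.
The bytes are already most-significant first: 0x387A.

0x387A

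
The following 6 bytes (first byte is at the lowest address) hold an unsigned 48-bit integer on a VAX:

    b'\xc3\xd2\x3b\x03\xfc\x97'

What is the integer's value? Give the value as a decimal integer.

167108641804995

Little-endian: lowest address holds the least-significant byte.
Reassemble most-significant byte first: 97 FC 03 3B D2 C3 → 0x97FC033BD2C3.
0x97FC033BD2C3 = 167108641804995.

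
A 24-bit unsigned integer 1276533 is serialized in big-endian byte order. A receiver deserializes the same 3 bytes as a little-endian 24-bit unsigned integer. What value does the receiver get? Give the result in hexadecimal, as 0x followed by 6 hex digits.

1276533 in 24-bit hexadecimal is 0x137A75.
Stored big-endian, the bytes at ascending addresses are 13 7A 75.
Read back as little-endian, the first byte is least significant, giving 0x757A13.

0x757A13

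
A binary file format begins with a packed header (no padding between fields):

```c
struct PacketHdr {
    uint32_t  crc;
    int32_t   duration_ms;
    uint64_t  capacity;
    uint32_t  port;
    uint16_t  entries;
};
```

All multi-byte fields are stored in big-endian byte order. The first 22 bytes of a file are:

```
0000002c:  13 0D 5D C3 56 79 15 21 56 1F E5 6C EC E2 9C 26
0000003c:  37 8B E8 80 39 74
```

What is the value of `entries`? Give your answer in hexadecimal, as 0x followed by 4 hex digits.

0x3974

`entries` follows `crc` (4 B), `duration_ms` (4 B), `capacity` (8 B), `port` (4 B), so it starts at offset 4 + 4 + 8 + 4 = 20 and occupies 2 bytes.
Bytes at offsets 20..21: 39 74.
Big-endian: lowest address holds the most-significant byte.
The bytes are already most-significant first: 0x3974.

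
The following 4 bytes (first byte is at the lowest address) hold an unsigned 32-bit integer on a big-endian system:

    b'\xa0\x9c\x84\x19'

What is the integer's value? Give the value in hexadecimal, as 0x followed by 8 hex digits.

0xA09C8419

Big-endian stores the most-significant byte at the lowest address.
The bytes are already most-significant first: 0xA09C8419.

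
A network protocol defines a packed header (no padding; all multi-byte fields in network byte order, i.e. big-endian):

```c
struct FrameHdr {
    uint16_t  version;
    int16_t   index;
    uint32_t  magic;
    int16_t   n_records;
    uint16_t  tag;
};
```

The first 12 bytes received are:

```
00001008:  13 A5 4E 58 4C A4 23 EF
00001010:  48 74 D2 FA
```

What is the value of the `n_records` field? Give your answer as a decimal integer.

`n_records` follows `version` (2 B), `index` (2 B), `magic` (4 B), so it starts at offset 2 + 2 + 4 = 8 and occupies 2 bytes.
Bytes at offsets 8..9: 48 74.
Big-endian stores the most-significant byte at the lowest address.
The bytes are already most-significant first: 0x4874.
0x4874 = 18548.

18548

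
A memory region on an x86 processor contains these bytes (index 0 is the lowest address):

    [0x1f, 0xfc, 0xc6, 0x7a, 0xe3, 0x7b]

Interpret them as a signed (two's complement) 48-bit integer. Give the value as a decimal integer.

In little-endian order the low byte comes first in memory.
Reassemble most-significant byte first: 7B E3 7A C6 FC 1F → 0x7BE37AC6FC1F.
0x7BE37AC6FC1F = 136216947653663.

136216947653663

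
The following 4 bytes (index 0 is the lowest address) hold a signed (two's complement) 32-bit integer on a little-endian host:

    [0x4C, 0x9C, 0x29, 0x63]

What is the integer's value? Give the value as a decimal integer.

Little-endian: lowest address holds the least-significant byte.
Reassemble most-significant byte first: 63 29 9C 4C → 0x63299C4C.
0x63299C4C = 1663671372.

1663671372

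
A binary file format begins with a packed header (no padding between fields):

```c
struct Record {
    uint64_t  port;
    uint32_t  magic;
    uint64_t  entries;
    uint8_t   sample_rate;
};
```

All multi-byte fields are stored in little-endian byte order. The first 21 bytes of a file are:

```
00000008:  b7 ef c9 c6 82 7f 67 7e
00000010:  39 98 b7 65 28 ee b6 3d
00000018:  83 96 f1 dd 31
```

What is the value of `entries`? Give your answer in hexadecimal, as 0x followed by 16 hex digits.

`entries` follows `port` (8 B), `magic` (4 B), so it starts at offset 8 + 4 = 12 and occupies 8 bytes.
Bytes at offsets 12..19: 28 EE B6 3D 83 96 F1 DD.
Little-endian stores the least-significant byte at the lowest address.
Reassemble most-significant byte first: DD F1 96 83 3D B6 EE 28 → 0xDDF196833DB6EE28.

0xDDF196833DB6EE28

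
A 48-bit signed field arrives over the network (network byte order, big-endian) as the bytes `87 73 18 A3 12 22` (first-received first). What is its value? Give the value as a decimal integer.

-132546572381662

In big-endian order the high byte comes first in memory.
The bytes are already most-significant first: 0x877318A31222.
Top bit is set, so as a signed 48-bit value this is 0x877318A31222 − 2^48 = -132546572381662.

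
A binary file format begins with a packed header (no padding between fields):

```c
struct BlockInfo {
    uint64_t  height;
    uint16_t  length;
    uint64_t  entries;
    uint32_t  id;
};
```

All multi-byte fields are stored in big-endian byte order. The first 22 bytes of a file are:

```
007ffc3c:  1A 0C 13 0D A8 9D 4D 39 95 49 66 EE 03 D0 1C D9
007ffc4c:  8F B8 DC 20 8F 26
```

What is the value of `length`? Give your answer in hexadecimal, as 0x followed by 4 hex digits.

0x9549

`length` follows `height` (8 bytes), so it starts at byte offset 8 and occupies 2 bytes.
Bytes at offsets 8..9: 95 49.
In big-endian order the high byte comes first in memory.
The bytes are already most-significant first: 0x9549.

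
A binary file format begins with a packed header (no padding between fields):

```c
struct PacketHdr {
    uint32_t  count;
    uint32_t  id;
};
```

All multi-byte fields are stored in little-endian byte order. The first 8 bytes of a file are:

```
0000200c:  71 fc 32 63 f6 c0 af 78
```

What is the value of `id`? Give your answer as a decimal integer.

2024784118

`id` follows `count` (4 bytes), so it starts at byte offset 4 and occupies 4 bytes.
Bytes at offsets 4..7: F6 C0 AF 78.
Little-endian stores the least-significant byte at the lowest address.
Reassemble most-significant byte first: 78 AF C0 F6 → 0x78AFC0F6.
0x78AFC0F6 = 2024784118.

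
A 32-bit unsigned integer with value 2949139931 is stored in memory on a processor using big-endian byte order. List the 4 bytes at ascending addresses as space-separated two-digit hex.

2949139931 in hexadecimal, padded to 32 bits, is 0xAFC84DDB.
Split into bytes (most-significant first): AF C8 4D DB.
Big-endian stores the most-significant byte at the lowest address.
So the memory order matches the most-significant-first order: AF C8 4D DB.

AF C8 4D DB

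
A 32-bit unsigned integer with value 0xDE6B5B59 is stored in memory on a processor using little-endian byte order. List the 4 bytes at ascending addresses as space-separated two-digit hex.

Split into bytes (most-significant first): DE 6B 5B 59.
Little-endian stores the least-significant byte at the lowest address.
So at ascending addresses the bytes are 59 5B 6B DE.

59 5B 6B DE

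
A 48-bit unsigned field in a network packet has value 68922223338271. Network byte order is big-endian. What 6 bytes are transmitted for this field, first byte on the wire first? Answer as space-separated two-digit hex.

68922223338271 in hexadecimal, padded to 48 bits, is 0x3EAF34A3A31F.
Split into bytes (most-significant first): 3E AF 34 A3 A3 1F.
Big-endian stores the most-significant byte at the lowest address.
So the memory order matches the most-significant-first order: 3E AF 34 A3 A3 1F.

3E AF 34 A3 A3 1F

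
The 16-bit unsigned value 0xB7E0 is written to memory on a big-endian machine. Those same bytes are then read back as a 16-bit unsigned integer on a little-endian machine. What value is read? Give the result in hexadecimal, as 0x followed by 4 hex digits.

0xE0B7

Stored big-endian, the bytes at ascending addresses are B7 E0.
Read back as little-endian, the first byte is least significant, giving 0xE0B7.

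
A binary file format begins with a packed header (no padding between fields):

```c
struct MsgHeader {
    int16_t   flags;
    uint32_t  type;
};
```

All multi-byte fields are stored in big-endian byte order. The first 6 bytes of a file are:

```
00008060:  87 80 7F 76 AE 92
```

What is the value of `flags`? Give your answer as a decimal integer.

`flags` is the first field, at byte offset 0, occupying 2 bytes.
Bytes at offsets 0..1: 87 80.
In big-endian order the high byte comes first in memory.
The bytes are already most-significant first: 0x8780.
Top bit is set, so as a signed 16-bit value this is 0x8780 − 2^16 = -30848.

-30848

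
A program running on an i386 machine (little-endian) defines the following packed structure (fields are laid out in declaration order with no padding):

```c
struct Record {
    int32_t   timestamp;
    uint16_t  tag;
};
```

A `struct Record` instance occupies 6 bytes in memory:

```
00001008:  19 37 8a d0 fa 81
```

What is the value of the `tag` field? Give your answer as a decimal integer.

`tag` follows `timestamp` (4 bytes), so it starts at byte offset 4 and occupies 2 bytes.
Bytes at offsets 4..5: FA 81.
Little-endian: lowest address holds the least-significant byte.
Reassemble most-significant byte first: 81 FA → 0x81FA.
0x81FA = 33274.

33274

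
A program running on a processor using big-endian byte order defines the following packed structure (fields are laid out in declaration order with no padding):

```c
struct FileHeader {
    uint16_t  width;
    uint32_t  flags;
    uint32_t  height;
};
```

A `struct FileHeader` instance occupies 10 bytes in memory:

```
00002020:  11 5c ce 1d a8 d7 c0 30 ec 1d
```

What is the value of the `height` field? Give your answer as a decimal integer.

`height` follows `width` (2 B), `flags` (4 B), so it starts at offset 2 + 4 = 6 and occupies 4 bytes.
Bytes at offsets 6..9: C0 30 EC 1D.
In big-endian order the high byte comes first in memory.
The bytes are already most-significant first: 0xC030EC1D.
0xC030EC1D = 3224431645.

3224431645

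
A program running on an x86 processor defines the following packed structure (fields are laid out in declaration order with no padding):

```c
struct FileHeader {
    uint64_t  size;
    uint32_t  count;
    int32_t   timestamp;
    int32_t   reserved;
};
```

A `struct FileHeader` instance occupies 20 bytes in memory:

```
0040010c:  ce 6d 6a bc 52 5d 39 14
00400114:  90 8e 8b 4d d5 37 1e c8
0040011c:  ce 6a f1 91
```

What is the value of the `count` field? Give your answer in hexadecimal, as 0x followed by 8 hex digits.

0x4D8B8E90

`count` follows `size` (8 bytes), so it starts at byte offset 8 and occupies 4 bytes.
Bytes at offsets 8..11: 90 8E 8B 4D.
Little-endian: lowest address holds the least-significant byte.
Reassemble most-significant byte first: 4D 8B 8E 90 → 0x4D8B8E90.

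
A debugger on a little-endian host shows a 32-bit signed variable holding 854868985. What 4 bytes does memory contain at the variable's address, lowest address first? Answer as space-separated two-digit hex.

F9 43 F4 32

854868985 in hexadecimal, padded to 32 bits, is 0x32F443F9.
Split into bytes (most-significant first): 32 F4 43 F9.
Little-endian stores the least-significant byte at the lowest address.
So at ascending addresses the bytes are F9 43 F4 32.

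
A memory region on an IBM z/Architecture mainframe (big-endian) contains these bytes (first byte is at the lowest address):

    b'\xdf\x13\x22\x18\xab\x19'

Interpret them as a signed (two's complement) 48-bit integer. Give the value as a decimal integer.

-36201707295975

In big-endian order the high byte comes first in memory.
The bytes are already most-significant first: 0xDF132218AB19.
Top bit is set, so as a signed 48-bit value this is 0xDF132218AB19 − 2^48 = -36201707295975.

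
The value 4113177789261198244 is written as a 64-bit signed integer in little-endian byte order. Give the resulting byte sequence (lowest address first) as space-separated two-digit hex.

A4 B3 F0 22 68 F1 14 39

4113177789261198244 in hexadecimal, padded to 64 bits, is 0x3914F16822F0B3A4.
Split into bytes (most-significant first): 39 14 F1 68 22 F0 B3 A4.
Little-endian: lowest address holds the least-significant byte.
So at ascending addresses the bytes are A4 B3 F0 22 68 F1 14 39.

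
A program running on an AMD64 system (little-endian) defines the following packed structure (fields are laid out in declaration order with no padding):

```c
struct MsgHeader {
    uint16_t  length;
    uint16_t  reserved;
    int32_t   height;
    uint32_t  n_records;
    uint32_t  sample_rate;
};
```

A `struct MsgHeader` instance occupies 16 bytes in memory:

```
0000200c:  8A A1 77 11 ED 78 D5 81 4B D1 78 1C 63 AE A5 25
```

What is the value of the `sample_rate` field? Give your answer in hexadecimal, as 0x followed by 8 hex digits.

0x25A5AE63

`sample_rate` follows `length` (2 B), `reserved` (2 B), `height` (4 B), `n_records` (4 B), so it starts at offset 2 + 2 + 4 + 4 = 12 and occupies 4 bytes.
Bytes at offsets 12..15: 63 AE A5 25.
Little-endian: lowest address holds the least-significant byte.
Reassemble most-significant byte first: 25 A5 AE 63 → 0x25A5AE63.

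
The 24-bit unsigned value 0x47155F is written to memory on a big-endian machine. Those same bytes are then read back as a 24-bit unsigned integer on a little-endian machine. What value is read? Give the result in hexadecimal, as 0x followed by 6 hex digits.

0x5F1547

Stored big-endian, the bytes at ascending addresses are 47 15 5F.
Read back as little-endian, the first byte is least significant, giving 0x5F1547.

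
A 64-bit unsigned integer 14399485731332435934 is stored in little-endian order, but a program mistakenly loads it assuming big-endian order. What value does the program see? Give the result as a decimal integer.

16010120877916018119

14399485731332435934 in 64-bit hexadecimal is 0xC7D53FFB1C602FDE.
Stored little-endian, the bytes at ascending addresses are DE 2F 60 1C FB 3F D5 C7.
Read back as big-endian, the last byte is least significant, giving 0xDE2F601CFB3FD5C7.
0xDE2F601CFB3FD5C7 = 16010120877916018119.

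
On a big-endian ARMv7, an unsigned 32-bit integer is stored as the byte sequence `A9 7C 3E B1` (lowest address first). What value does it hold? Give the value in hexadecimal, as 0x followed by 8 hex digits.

0xA97C3EB1

Big-endian: lowest address holds the most-significant byte.
The bytes are already most-significant first: 0xA97C3EB1.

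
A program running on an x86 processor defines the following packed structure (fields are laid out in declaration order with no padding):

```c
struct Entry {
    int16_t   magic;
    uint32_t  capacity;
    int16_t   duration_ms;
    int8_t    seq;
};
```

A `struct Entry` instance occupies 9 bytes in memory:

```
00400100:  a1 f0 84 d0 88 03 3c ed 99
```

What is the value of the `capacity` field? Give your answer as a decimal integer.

59297924

`capacity` follows `magic` (2 bytes), so it starts at byte offset 2 and occupies 4 bytes.
Bytes at offsets 2..5: 84 D0 88 03.
Little-endian stores the least-significant byte at the lowest address.
Reassemble most-significant byte first: 03 88 D0 84 → 0x0388D084.
0x0388D084 = 59297924.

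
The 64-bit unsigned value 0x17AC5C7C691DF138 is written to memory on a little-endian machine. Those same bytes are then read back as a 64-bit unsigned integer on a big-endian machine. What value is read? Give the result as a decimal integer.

4103093074406452247

Stored little-endian, the bytes at ascending addresses are 38 F1 1D 69 7C 5C AC 17.
Read back as big-endian, the last byte is least significant, giving 0x38F11D697C5CAC17.
0x38F11D697C5CAC17 = 4103093074406452247.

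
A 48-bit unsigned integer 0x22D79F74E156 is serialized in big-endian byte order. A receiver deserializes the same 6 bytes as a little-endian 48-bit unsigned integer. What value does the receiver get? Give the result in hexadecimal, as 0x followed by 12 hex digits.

Stored big-endian, the bytes at ascending addresses are 22 D7 9F 74 E1 56.
Read back as little-endian, the first byte is least significant, giving 0x56E1749FD722.

0x56E1749FD722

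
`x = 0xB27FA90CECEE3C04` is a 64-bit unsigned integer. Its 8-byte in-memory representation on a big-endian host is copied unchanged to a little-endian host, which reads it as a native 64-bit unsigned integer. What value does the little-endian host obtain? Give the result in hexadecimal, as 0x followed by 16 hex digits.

0x043CEEEC0CA97FB2

Stored big-endian, the bytes at ascending addresses are B2 7F A9 0C EC EE 3C 04.
Read back as little-endian, the first byte is least significant, giving 0x043CEEEC0CA97FB2.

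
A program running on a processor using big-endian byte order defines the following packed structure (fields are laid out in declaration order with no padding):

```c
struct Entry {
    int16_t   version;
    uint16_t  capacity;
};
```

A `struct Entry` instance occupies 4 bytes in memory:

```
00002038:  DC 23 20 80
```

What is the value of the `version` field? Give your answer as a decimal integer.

`version` is the first field, at byte offset 0, occupying 2 bytes.
Bytes at offsets 0..1: DC 23.
Big-endian: lowest address holds the most-significant byte.
The bytes are already most-significant first: 0xDC23.
Top bit is set, so as a signed 16-bit value this is 0xDC23 − 2^16 = -9181.

-9181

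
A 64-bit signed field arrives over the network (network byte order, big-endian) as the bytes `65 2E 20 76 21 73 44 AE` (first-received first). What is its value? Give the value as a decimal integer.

Big-endian: lowest address holds the most-significant byte.
The bytes are already most-significant first: 0x652E2076217344AE.
0x652E2076217344AE = 7290800538498843822.

7290800538498843822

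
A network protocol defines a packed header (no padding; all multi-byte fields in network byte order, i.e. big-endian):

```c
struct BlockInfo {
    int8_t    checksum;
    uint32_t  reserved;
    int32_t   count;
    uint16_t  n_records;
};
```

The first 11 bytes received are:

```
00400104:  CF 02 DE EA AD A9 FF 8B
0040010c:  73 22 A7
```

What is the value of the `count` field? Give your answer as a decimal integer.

-1442870413

`count` follows `checksum` (1 B), `reserved` (4 B), so it starts at offset 1 + 4 = 5 and occupies 4 bytes.
Bytes at offsets 5..8: A9 FF 8B 73.
Big-endian: lowest address holds the most-significant byte.
The bytes are already most-significant first: 0xA9FF8B73.
Top bit is set, so as a signed 32-bit value this is 0xA9FF8B73 − 2^32 = -1442870413.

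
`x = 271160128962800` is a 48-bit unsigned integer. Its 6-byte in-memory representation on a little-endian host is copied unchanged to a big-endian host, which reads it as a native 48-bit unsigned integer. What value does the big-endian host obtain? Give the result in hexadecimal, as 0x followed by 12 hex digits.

0xF0002A639EF6

271160128962800 in 48-bit hexadecimal is 0xF69E632A00F0.
Stored little-endian, the bytes at ascending addresses are F0 00 2A 63 9E F6.
Read back as big-endian, the last byte is least significant, giving 0xF0002A639EF6.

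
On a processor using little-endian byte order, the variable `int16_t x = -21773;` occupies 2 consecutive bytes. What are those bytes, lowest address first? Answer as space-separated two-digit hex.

F3 AA

Two's complement of -21773 in 16 bits: 21773 = 0x550D; invert → 0xAAF2; add 1 → 0xAAF3.
Split into bytes (most-significant first): AA F3.
In little-endian order the low byte comes first in memory.
So at ascending addresses the bytes are F3 AA.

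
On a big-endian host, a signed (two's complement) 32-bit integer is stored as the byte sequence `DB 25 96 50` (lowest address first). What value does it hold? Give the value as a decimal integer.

Big-endian: lowest address holds the most-significant byte.
The bytes are already most-significant first: 0xDB259650.
Top bit is set, so as a signed 32-bit value this is 0xDB259650 − 2^32 = -618293680.

-618293680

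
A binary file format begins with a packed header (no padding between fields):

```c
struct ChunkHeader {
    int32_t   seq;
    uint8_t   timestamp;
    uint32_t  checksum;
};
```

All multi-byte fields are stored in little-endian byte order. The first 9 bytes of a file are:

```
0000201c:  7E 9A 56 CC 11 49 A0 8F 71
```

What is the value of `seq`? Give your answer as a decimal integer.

-866739586

`seq` is the first field, at byte offset 0, occupying 4 bytes.
Bytes at offsets 0..3: 7E 9A 56 CC.
In little-endian order the low byte comes first in memory.
Reassemble most-significant byte first: CC 56 9A 7E → 0xCC569A7E.
Top bit is set, so as a signed 32-bit value this is 0xCC569A7E − 2^32 = -866739586.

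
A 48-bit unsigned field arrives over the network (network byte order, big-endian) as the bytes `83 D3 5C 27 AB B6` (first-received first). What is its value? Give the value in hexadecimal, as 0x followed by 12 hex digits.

Big-endian stores the most-significant byte at the lowest address.
The bytes are already most-significant first: 0x83D35C27ABB6.

0x83D35C27ABB6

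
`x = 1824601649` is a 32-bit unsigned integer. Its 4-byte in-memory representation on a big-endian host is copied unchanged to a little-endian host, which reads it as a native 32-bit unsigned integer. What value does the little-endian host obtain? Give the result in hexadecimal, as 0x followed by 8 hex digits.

1824601649 in 32-bit hexadecimal is 0x6CC13631.
Stored big-endian, the bytes at ascending addresses are 6C C1 36 31.
Read back as little-endian, the first byte is least significant, giving 0x3136C16C.

0x3136C16C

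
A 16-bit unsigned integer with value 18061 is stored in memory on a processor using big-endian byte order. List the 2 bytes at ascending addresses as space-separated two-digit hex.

46 8D

18061 in hexadecimal, padded to 16 bits, is 0x468D.
Split into bytes (most-significant first): 46 8D.
Big-endian stores the most-significant byte at the lowest address.
So the memory order matches the most-significant-first order: 46 8D.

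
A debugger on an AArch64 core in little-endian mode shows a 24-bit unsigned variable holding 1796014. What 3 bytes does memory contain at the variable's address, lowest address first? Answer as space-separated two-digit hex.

1796014 in hexadecimal, padded to 24 bits, is 0x1B67AE.
Split into bytes (most-significant first): 1B 67 AE.
Little-endian stores the least-significant byte at the lowest address.
So at ascending addresses the bytes are AE 67 1B.

AE 67 1B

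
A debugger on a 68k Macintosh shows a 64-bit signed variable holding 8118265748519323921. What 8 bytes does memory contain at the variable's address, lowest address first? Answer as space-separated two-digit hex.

8118265748519323921 in hexadecimal, padded to 64 bits, is 0x70A9DFAF94B70911.
Split into bytes (most-significant first): 70 A9 DF AF 94 B7 09 11.
Big-endian: lowest address holds the most-significant byte.
So the memory order matches the most-significant-first order: 70 A9 DF AF 94 B7 09 11.

70 A9 DF AF 94 B7 09 11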